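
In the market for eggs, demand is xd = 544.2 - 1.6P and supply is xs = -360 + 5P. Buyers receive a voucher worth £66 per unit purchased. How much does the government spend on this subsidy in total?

Government cost = £26730

Pre-subsidy: 544.2 - 1.6P = -360 + 5P gives P* = 137, x* = 325.
With the rebate, buyers effectively pay Pb = Ps − 66, where Ps is the price sellers receive.
Demand in terms of Ps becomes xd = 544.2 − 1.6(Ps − 66) = 649.8 - 1.6Ps. Setting this equal to supply: 649.8 - 1.6Ps = -360 + 5Ps, so Ps = 153.
Buyers pay Pb = 153 − 66 = 87; x' = -360 + 5·153 = 405.
Government outlay = subsidy × quantity = 66 × 405 = 26730.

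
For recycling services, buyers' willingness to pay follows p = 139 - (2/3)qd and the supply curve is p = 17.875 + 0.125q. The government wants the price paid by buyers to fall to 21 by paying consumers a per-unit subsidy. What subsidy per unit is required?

At a buyer price of 21, quantity demanded is 208.5 − 1.5·21 = 177.
Sellers supply 177 only when they receive ps = 17.875 + 0.125·177 = 40.
s = ps − pb = 40 − 21 = 19.

Required subsidy s = 19 per unit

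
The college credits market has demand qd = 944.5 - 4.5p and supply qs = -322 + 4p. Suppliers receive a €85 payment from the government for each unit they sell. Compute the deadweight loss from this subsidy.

Pre-subsidy: 944.5 - 4.5p = -322 + 4p gives p* = 149, q* = 274.
With the subsidy, sellers receive ps = pb + 85 for each unit, where pb is the price buyers pay.
Supply in terms of pb becomes qs = -322 + 4(pb + 85) = 18 + 4pb. Setting this equal to demand: 944.5 - 4.5pb = 18 + 4pb, so pb = 109.
Sellers receive ps = 109 + 85 = 194; q' = 944.5 − 4.5·109 = 454.
The subsidy expands output by 454 − 274 = 180 past the efficient level; on those units the gap between marginal cost and willingness to pay runs from 0 up to 85.
DWL = ½ × 85 × 180 = 7650.

Deadweight loss = €7650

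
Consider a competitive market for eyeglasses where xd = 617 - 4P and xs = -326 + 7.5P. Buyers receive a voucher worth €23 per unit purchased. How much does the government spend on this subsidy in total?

Government cost = €8027

Pre-subsidy: 617 - 4P = -326 + 7.5P gives P* = 82, x* = 289.
With the rebate, buyers effectively pay Pb = Ps − 23, where Ps is the price sellers receive.
Demand in terms of Ps becomes xd = 617 − 4(Ps − 23) = 709 - 4Ps. Setting this equal to supply: 709 - 4Ps = -326 + 7.5Ps, so Ps = 90.
Buyers pay Pb = 90 − 23 = 67; x' = -326 + 7.5·90 = 349.
Government outlay = subsidy × quantity = 23 × 349 = 8027.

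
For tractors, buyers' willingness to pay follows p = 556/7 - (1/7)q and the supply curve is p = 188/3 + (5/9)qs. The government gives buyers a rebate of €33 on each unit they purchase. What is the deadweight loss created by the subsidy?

Pre-subsidy: 556/7 - (1/7)q = 188/3 + (5/9)q gives q* = 24 and p* = 76.
With the rebate, buyers effectively pay pb = ps − 33, where ps is the price sellers receive.
On the curves, pb = 556/7 - (1/7)q and ps = 188/3 + (5/9)q; the wedge ps − pb = 33 gives 188/3 + (5/9)q − (556/7 - (1/7)q) = 33, so q' = 71.25.
Then pb = 556/7 − (1/7)·71.25 = 69.25 and ps = 188/3 + (5/9)·71.25 = 102.25.
The subsidy expands output by 71.25 − 24 = 47.25 past the efficient level; on those units the gap between marginal cost and willingness to pay runs from 0 up to 33.
DWL = ½ × 33 × 47.25 = 779.625.

Deadweight loss = €779.625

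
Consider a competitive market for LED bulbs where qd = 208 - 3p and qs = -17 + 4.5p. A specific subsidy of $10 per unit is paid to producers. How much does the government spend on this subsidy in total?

Pre-subsidy: 208 - 3p = -17 + 4.5p gives p* = 30, q* = 118.
With the subsidy, sellers receive ps = pb + 10 for each unit, where pb is the price buyers pay.
Supply in terms of pb becomes qs = -17 + 4.5(pb + 10) = 28 + 4.5pb. Setting this equal to demand: 208 - 3pb = 28 + 4.5pb, so pb = 24.
Sellers receive ps = 24 + 10 = 34; q' = 208 − 3·24 = 136.
Government outlay = subsidy × quantity = 10 × 136 = 1360.

Government cost = $1360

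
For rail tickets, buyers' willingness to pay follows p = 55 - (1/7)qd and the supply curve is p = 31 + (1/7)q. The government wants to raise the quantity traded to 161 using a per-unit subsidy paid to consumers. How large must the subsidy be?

At q = 161, from the demand curve buyers pay pb = 55 − (1/7)·161 = 32; from the supply curve sellers need ps = 31 + (1/7)·161 = 54.
The subsidy must fill the gap: s = ps − pb = 54 − 32 = 22.

Required subsidy s = 22 per unit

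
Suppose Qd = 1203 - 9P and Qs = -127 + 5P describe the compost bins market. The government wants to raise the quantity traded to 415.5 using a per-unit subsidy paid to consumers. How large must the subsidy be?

At Q = 415.5, invert demand for the buyer price: Pb = (1203 − 415.5)/9 = 87.5; invert supply for the seller price: Ps = (415.5 − (-127))/5 = 108.5.
The subsidy must fill the gap: s = Ps − Pb = 108.5 − 87.5 = 21.

Required subsidy s = 21 per unit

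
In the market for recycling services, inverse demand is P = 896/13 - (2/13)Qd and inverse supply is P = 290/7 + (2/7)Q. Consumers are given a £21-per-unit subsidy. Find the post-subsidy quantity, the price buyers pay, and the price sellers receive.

Q' = 110.325; buyers pay £51.95; sellers receive £72.95

Pre-subsidy: 896/13 - (2/13)Q = 290/7 + (2/7)Q gives Q* = 62.55 and P* = 59.3.
With the rebate, buyers effectively pay Pb = Ps − 21, where Ps is the price sellers receive.
On the curves, Pb = 896/13 - (2/13)Q and Ps = 290/7 + (2/7)Q; the wedge Ps − Pb = 21 gives 290/7 + (2/7)Q − (896/13 - (2/13)Q) = 21, so Q' = 110.325.
Then Pb = 896/13 − (2/13)·110.325 = 51.95 and Ps = 290/7 + (2/7)·110.325 = 72.95.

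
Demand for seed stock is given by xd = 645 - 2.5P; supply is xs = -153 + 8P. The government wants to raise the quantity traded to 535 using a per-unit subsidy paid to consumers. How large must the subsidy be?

At x = 535, invert demand for the buyer price: Pb = (645 − 535)/2.5 = 44; invert supply for the seller price: Ps = (535 − (-153))/8 = 86.
The subsidy must fill the gap: s = Ps − Pb = 86 − 44 = 42.

Required subsidy s = 42 per unit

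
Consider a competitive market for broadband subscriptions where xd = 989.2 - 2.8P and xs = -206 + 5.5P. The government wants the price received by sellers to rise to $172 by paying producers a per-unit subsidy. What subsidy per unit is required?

Required subsidy s = $83 per unit

At a seller price of 172, quantity supplied is -206 + 5.5·172 = 740.
Buyers absorb 740 only when they pay Pb with 989.2 − 2.8·Pb = 740, i.e. Pb = 89.
s = Ps − Pb = 172 − 89 = 83.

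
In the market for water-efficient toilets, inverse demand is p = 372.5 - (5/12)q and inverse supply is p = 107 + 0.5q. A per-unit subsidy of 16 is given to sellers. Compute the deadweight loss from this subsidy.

Deadweight loss = 1536/11

Pre-subsidy: 372.5 - (5/12)q = 107 + 0.5q gives q* = 3186/11 and p* = 2770/11.
With the subsidy, sellers receive ps = pb + 16 for each unit, where pb is the price buyers pay.
On the curves, pb = 372.5 - (5/12)q and ps = 107 + 0.5q; the wedge ps − pb = 16 gives 107 + 0.5q − (372.5 - (5/12)q) = 16, so q' = 3378/11.
Then pb = 372.5 − (5/12)·(3378/11) = 2690/11 and ps = 107 + 0.5·(3378/11) = 2866/11.
The subsidy expands output by 3378/11 − 3186/11 = 192/11 past the efficient level; on those units the gap between marginal cost and willingness to pay runs from 0 up to 16.
DWL = ½ × 16 × 192/11 = 1536/11.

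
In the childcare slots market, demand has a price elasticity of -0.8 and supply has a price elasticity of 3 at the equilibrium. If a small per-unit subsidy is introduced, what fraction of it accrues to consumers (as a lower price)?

Consumer share = 15/19

For a small subsidy around the equilibrium, the benefit split depends on the relative slopes, which at a point are proportional to the elasticities.
Buyer share = εs/(εs + |εd|) = 3/(3 + 0.8) = 15/19; seller share = |εd|/(εs + |εd|) = 4/19.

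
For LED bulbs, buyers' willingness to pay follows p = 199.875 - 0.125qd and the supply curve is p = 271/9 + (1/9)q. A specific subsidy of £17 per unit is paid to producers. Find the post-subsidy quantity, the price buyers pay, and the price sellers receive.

Pre-subsidy: 199.875 - 0.125q = 271/9 + (1/9)q gives q* = 719 and p* = 110.
With the subsidy, sellers receive ps = pb + 17 for each unit, where pb is the price buyers pay.
On the curves, pb = 199.875 - 0.125q and ps = 271/9 + (1/9)q; the wedge ps − pb = 17 gives 271/9 + (1/9)q − (199.875 - 0.125q) = 17, so q' = 791.
Then pb = 199.875 − 0.125·791 = 101 and ps = 271/9 + (1/9)·791 = 118.

q' = 791; buyers pay £101; sellers receive £118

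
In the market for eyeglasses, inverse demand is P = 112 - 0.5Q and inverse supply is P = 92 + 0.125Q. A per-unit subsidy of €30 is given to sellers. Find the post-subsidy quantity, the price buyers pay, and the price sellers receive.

Q' = 80; buyers pay €72; sellers receive €102

Pre-subsidy: 112 - 0.5Q = 92 + 0.125Q gives Q* = 32 and P* = 96.
With the subsidy, sellers receive Ps = Pb + 30 for each unit, where Pb is the price buyers pay.
On the curves, Pb = 112 - 0.5Q and Ps = 92 + 0.125Q; the wedge Ps − Pb = 30 gives 92 + 0.125Q − (112 - 0.5Q) = 30, so Q' = 80.
Then Pb = 112 − 0.5·80 = 72 and Ps = 92 + 0.125·80 = 102.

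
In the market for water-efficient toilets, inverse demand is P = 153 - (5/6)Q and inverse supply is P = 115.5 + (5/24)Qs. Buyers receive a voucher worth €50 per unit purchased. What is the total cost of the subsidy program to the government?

Pre-subsidy: 153 - (5/6)Q = 115.5 + (5/24)Q gives Q* = 36 and P* = 123.
With the rebate, buyers effectively pay Pb = Ps − 50, where Ps is the price sellers receive.
On the curves, Pb = 153 - (5/6)Q and Ps = 115.5 + (5/24)Q; the wedge Ps − Pb = 50 gives 115.5 + (5/24)Q − (153 - (5/6)Q) = 50, so Q' = 84.
Then Pb = 153 − (5/6)·84 = 83 and Ps = 115.5 + (5/24)·84 = 133.
Government outlay = subsidy × quantity = 50 × 84 = 4200.

Government cost = €4200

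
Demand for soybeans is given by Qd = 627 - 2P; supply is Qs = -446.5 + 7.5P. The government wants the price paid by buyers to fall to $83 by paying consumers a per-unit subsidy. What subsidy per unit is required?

Required subsidy s = $38 per unit

At a buyer price of 83, quantity demanded is 627 − 2·83 = 461.
Sellers supply 461 only when they receive Ps with -446.5 + 7.5·Ps = 461, i.e. Ps = 121.
s = Ps − Pb = 121 − 83 = 38.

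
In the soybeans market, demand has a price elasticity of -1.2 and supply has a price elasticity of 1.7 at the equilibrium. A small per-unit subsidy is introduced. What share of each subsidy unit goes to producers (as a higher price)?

For a small subsidy around the equilibrium, the benefit split depends on the relative slopes, which at a point are proportional to the elasticities.
Buyer share = εs/(εs + |εd|) = 1.7/(1.7 + 1.2) = 17/29; seller share = |εd|/(εs + |εd|) = 12/29.
So producers capture 12/29 of the subsidy.

Producer share = 12/29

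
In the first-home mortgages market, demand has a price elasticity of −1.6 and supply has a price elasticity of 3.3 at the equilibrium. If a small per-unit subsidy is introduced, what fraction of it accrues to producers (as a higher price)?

Producer share = 16/49

For a small subsidy around the equilibrium, the benefit split depends on the relative slopes, which at a point are proportional to the elasticities.
Buyer share = εs/(εs + |εd|) = 3.3/(3.3 + 1.6) = 33/49; seller share = |εd|/(εs + |εd|) = 16/49.
So producers capture 16/49 of the subsidy.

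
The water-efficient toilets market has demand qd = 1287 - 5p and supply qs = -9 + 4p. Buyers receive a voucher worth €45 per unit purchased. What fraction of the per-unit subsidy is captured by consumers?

Pre-subsidy: 1287 - 5p = -9 + 4p gives p* = 144, q* = 567.
With the rebate, buyers effectively pay pb = ps − 45, where ps is the price sellers receive.
Demand in terms of ps becomes qd = 1287 − 5(ps − 45) = 1512 - 5ps. Setting this equal to supply: 1512 - 5ps = -9 + 4ps, so ps = 169.
Buyers pay pb = 169 − 45 = 124; q' = -9 + 4·169 = 667.
Buyers' price falls by p* − pb = 144 − 124 = 20; sellers' price rises by ps − p* = 169 − 144 = 25.
So consumers capture 20/45 = 4/9 of each unit of subsidy.

Consumer share = 4/9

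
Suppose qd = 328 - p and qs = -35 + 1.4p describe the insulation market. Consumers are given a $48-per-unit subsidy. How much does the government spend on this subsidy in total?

Government cost = $9828

Pre-subsidy: 328 - p = -35 + 1.4p gives p* = 151.25, q* = 176.75.
With the rebate, buyers effectively pay pb = ps − 48, where ps is the price sellers receive.
Demand in terms of ps becomes qd = 328 − 1(ps − 48) = 376 - ps. Setting this equal to supply: 376 - ps = -35 + 1.4ps, so ps = 171.25.
Buyers pay pb = 171.25 − 48 = 123.25; q' = -35 + 1.4·171.25 = 204.75.
Government outlay = subsidy × quantity = 48 × 204.75 = 9828.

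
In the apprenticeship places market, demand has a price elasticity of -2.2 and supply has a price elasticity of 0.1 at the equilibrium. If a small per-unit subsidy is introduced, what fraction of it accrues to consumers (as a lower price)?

For a small subsidy around the equilibrium, the benefit split depends on the relative slopes, which at a point are proportional to the elasticities.
Buyer share = εs/(εs + |εd|) = 0.1/(0.1 + 2.2) = 1/23; seller share = |εd|/(εs + |εd|) = 22/23.

Consumer share = 1/23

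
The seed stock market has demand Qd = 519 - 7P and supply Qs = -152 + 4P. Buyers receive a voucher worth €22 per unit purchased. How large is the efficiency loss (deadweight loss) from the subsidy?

Deadweight loss = €616

Pre-subsidy: 519 - 7P = -152 + 4P gives P* = 61, Q* = 92.
With the rebate, buyers effectively pay Pb = Ps − 22, where Ps is the price sellers receive.
Demand in terms of Ps becomes Qd = 519 − 7(Ps − 22) = 673 - 7Ps. Setting this equal to supply: 673 - 7Ps = -152 + 4Ps, so Ps = 75.
Buyers pay Pb = 75 − 22 = 53; Q' = -152 + 4·75 = 148.
The subsidy expands output by 148 − 92 = 56 past the efficient level; on those units the gap between marginal cost and willingness to pay runs from 0 up to 22.
DWL = ½ × 22 × 56 = 616.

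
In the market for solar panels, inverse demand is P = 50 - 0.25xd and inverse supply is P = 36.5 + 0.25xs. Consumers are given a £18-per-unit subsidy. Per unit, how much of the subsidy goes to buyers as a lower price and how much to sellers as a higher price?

Buyers gain £9 per unit; sellers gain £9 per unit

Pre-subsidy: 50 - 0.25x = 36.5 + 0.25x gives x* = 27 and P* = 43.25.
With the rebate, buyers effectively pay Pb = Ps − 18, where Ps is the price sellers receive.
On the curves, Pb = 50 - 0.25x and Ps = 36.5 + 0.25x; the wedge Ps − Pb = 18 gives 36.5 + 0.25x − (50 - 0.25x) = 18, so x' = 63.
Then Pb = 50 − 0.25·63 = 34.25 and Ps = 36.5 + 0.25·63 = 52.25.
Buyers' price falls by P* − Pb = 43.25 − 34.25 = 9; sellers' price rises by Ps − P* = 52.25 − 43.25 = 9.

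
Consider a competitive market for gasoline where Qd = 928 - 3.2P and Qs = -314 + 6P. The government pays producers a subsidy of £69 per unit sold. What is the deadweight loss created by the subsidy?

Pre-subsidy: 928 - 3.2P = -314 + 6P gives P* = 135, Q* = 496.
With the subsidy, sellers receive Ps = Pb + 69 for each unit, where Pb is the price buyers pay.
Supply in terms of Pb becomes Qs = -314 + 6(Pb + 69) = 100 + 6Pb. Setting this equal to demand: 928 - 3.2Pb = 100 + 6Pb, so Pb = 90.
Sellers receive Ps = 90 + 69 = 159; Q' = 928 − 3.2·90 = 640.
The subsidy expands output by 640 − 496 = 144 past the efficient level; on those units the gap between marginal cost and willingness to pay runs from 0 up to 69.
DWL = ½ × 69 × 144 = 4968.

Deadweight loss = £4968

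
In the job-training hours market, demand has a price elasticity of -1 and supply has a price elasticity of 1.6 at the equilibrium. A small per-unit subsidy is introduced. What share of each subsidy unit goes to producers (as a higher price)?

For a small subsidy around the equilibrium, the benefit split depends on the relative slopes, which at a point are proportional to the elasticities.
Buyer share = εs/(εs + |εd|) = 1.6/(1.6 + 1) = 8/13; seller share = |εd|/(εs + |εd|) = 5/13.
So producers capture 5/13 of the subsidy.

Producer share = 5/13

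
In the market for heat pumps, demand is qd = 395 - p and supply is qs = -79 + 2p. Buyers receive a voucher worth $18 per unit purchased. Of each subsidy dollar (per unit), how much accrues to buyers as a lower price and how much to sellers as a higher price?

Pre-subsidy: 395 - p = -79 + 2p gives p* = 158, q* = 237.
With the rebate, buyers effectively pay pb = ps − 18, where ps is the price sellers receive.
Demand in terms of ps becomes qd = 395 − 1(ps − 18) = 413 - ps. Setting this equal to supply: 413 - ps = -79 + 2ps, so ps = 164.
Buyers pay pb = 164 − 18 = 146; q' = -79 + 2·164 = 249.
Buyers' price falls by p* − pb = 158 − 146 = 12; sellers' price rises by ps − p* = 164 − 158 = 6.

Buyers gain $12 per unit; sellers gain $6 per unit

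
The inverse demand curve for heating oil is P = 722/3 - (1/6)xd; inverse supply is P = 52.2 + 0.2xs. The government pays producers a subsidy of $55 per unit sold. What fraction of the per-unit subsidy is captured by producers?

Producer share = 6/11

Pre-subsidy: 722/3 - (1/6)x = 52.2 + 0.2x gives x* = 514 and P* = 155.
With the subsidy, sellers receive Ps = Pb + 55 for each unit, where Pb is the price buyers pay.
On the curves, Pb = 722/3 - (1/6)x and Ps = 52.2 + 0.2x; the wedge Ps − Pb = 55 gives 52.2 + 0.2x − (722/3 - (1/6)x) = 55, so x' = 664.
Then Pb = 722/3 − (1/6)·664 = 130 and Ps = 52.2 + 0.2·664 = 185.
Buyers' price falls by P* − Pb = 155 − 130 = 25; sellers' price rises by Ps − P* = 185 − 155 = 30.
So producers capture 30/55 = 6/11 of each unit of subsidy.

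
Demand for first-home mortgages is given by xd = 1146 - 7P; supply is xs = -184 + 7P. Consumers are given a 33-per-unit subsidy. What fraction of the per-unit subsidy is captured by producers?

Pre-subsidy: 1146 - 7P = -184 + 7P gives P* = 95, x* = 481.
With the rebate, buyers effectively pay Pb = Ps − 33, where Ps is the price sellers receive.
Demand in terms of Ps becomes xd = 1146 − 7(Ps − 33) = 1377 - 7Ps. Setting this equal to supply: 1377 - 7Ps = -184 + 7Ps, so Ps = 111.5.
Buyers pay Pb = 111.5 − 33 = 78.5; x' = -184 + 7·111.5 = 596.5.
Buyers' price falls by P* − Pb = 95 − 78.5 = 16.5; sellers' price rises by Ps − P* = 111.5 − 95 = 16.5.
So producers capture 16.5/33 = 0.5 of each unit of subsidy.

Producer share = 0.5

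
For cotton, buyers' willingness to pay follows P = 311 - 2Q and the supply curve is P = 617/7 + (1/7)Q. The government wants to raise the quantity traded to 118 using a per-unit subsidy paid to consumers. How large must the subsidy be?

At Q = 118, from the demand curve buyers pay Pb = 311 − 2·118 = 75; from the supply curve sellers need Ps = 617/7 + (1/7)·118 = 105.
The subsidy must fill the gap: s = Ps − Pb = 105 − 75 = 30.

Required subsidy s = 30 per unit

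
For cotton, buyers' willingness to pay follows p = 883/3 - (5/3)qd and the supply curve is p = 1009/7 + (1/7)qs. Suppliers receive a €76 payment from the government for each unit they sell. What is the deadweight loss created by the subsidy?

Deadweight loss = €1596

Pre-subsidy: 883/3 - (5/3)q = 1009/7 + (1/7)q gives q* = 83 and p* = 156.
With the subsidy, sellers receive ps = pb + 76 for each unit, where pb is the price buyers pay.
On the curves, pb = 883/3 - (5/3)q and ps = 1009/7 + (1/7)q; the wedge ps − pb = 76 gives 1009/7 + (1/7)q − (883/3 - (5/3)q) = 76, so q' = 125.
Then pb = 883/3 − (5/3)·125 = 86 and ps = 1009/7 + (1/7)·125 = 162.
The subsidy expands output by 125 − 83 = 42 past the efficient level; on those units the gap between marginal cost and willingness to pay runs from 0 up to 76.
DWL = ½ × 76 × 42 = 1596.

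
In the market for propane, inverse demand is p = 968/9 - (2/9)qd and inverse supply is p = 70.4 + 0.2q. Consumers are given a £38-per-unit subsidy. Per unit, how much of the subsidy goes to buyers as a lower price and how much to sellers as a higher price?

Buyers gain £20 per unit; sellers gain £18 per unit

Pre-subsidy: 968/9 - (2/9)q = 70.4 + 0.2q gives q* = 88 and p* = 88.
With the rebate, buyers effectively pay pb = ps − 38, where ps is the price sellers receive.
On the curves, pb = 968/9 - (2/9)q and ps = 70.4 + 0.2q; the wedge ps − pb = 38 gives 70.4 + 0.2q − (968/9 - (2/9)q) = 38, so q' = 178.
Then pb = 968/9 − (2/9)·178 = 68 and ps = 70.4 + 0.2·178 = 106.
Buyers' price falls by p* − pb = 88 − 68 = 20; sellers' price rises by ps − p* = 106 − 88 = 18.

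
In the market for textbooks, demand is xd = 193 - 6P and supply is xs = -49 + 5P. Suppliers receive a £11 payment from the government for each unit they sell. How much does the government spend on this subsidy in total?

Pre-subsidy: 193 - 6P = -49 + 5P gives P* = 22, x* = 61.
With the subsidy, sellers receive Ps = Pb + 11 for each unit, where Pb is the price buyers pay.
Supply in terms of Pb becomes xs = -49 + 5(Pb + 11) = 6 + 5Pb. Setting this equal to demand: 193 - 6Pb = 6 + 5Pb, so Pb = 17.
Sellers receive Ps = 17 + 11 = 28; x' = 193 − 6·17 = 91.
Government outlay = subsidy × quantity = 11 × 91 = 1001.

Government cost = £1001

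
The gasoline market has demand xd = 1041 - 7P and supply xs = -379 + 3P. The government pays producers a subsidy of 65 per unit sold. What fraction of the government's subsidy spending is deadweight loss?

DWL / government spending = 273/734

Pre-subsidy: 1041 - 7P = -379 + 3P gives P* = 142, x* = 47.
With the subsidy, sellers receive Ps = Pb + 65 for each unit, where Pb is the price buyers pay.
Supply in terms of Pb becomes xs = -379 + 3(Pb + 65) = -184 + 3Pb. Setting this equal to demand: 1041 - 7Pb = -184 + 3Pb, so Pb = 122.5.
Sellers receive Ps = 122.5 + 65 = 187.5; x' = 1041 − 7·122.5 = 183.5.
ΔCS = ½(47 + 183.5)(142 − 122.5) = 2247.375; ΔPS = ½(47 + 183.5)(187.5 − 142) = 5243.875.
Government spending = 65 × 183.5 = 11927.5.
DWL = ½ × 65 × (183.5 − 47) = 4436.25; fraction = 4436.25 / 11927.5 = 273/734.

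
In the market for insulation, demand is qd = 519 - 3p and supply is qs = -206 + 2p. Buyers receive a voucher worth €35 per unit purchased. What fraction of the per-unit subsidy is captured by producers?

Producer share = 0.6

Pre-subsidy: 519 - 3p = -206 + 2p gives p* = 145, q* = 84.
With the rebate, buyers effectively pay pb = ps − 35, where ps is the price sellers receive.
Demand in terms of ps becomes qd = 519 − 3(ps − 35) = 624 - 3ps. Setting this equal to supply: 624 - 3ps = -206 + 2ps, so ps = 166.
Buyers pay pb = 166 − 35 = 131; q' = -206 + 2·166 = 126.
Buyers' price falls by p* − pb = 145 − 131 = 14; sellers' price rises by ps − p* = 166 − 145 = 21.
So producers capture 21/35 = 0.6 of each unit of subsidy.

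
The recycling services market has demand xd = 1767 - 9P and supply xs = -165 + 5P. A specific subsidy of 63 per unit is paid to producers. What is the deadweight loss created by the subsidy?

Deadweight loss = 6378.75

Pre-subsidy: 1767 - 9P = -165 + 5P gives P* = 138, x* = 525.
With the subsidy, sellers receive Ps = Pb + 63 for each unit, where Pb is the price buyers pay.
Supply in terms of Pb becomes xs = -165 + 5(Pb + 63) = 150 + 5Pb. Setting this equal to demand: 1767 - 9Pb = 150 + 5Pb, so Pb = 115.5.
Sellers receive Ps = 115.5 + 63 = 178.5; x' = 1767 − 9·115.5 = 727.5.
The subsidy expands output by 727.5 − 525 = 202.5 past the efficient level; on those units the gap between marginal cost and willingness to pay runs from 0 up to 63.
DWL = ½ × 63 × 202.5 = 6378.75.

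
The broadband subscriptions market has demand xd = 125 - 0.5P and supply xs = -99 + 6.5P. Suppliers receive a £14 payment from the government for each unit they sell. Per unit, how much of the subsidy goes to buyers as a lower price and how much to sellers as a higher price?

Buyers gain £13 per unit; sellers gain £1 per unit

Pre-subsidy: 125 - 0.5P = -99 + 6.5P gives P* = 32, x* = 109.
With the subsidy, sellers receive Ps = Pb + 14 for each unit, where Pb is the price buyers pay.
Supply in terms of Pb becomes xs = -99 + 6.5(Pb + 14) = -8 + 6.5Pb. Setting this equal to demand: 125 - 0.5Pb = -8 + 6.5Pb, so Pb = 19.
Sellers receive Ps = 19 + 14 = 33; x' = 125 − 0.5·19 = 115.5.
Buyers' price falls by P* − Pb = 32 − 19 = 13; sellers' price rises by Ps − P* = 33 − 32 = 1.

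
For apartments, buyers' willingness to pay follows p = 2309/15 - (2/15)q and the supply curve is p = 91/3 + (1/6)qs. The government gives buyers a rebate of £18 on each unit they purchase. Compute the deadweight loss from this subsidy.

Deadweight loss = £540

Pre-subsidy: 2309/15 - (2/15)q = 91/3 + (1/6)q gives q* = 412 and p* = 99.
With the rebate, buyers effectively pay pb = ps − 18, where ps is the price sellers receive.
On the curves, pb = 2309/15 - (2/15)q and ps = 91/3 + (1/6)q; the wedge ps − pb = 18 gives 91/3 + (1/6)q − (2309/15 - (2/15)q) = 18, so q' = 472.
Then pb = 2309/15 − (2/15)·472 = 91 and ps = 91/3 + (1/6)·472 = 109.
The subsidy expands output by 472 − 412 = 60 past the efficient level; on those units the gap between marginal cost and willingness to pay runs from 0 up to 18.
DWL = ½ × 18 × 60 = 540.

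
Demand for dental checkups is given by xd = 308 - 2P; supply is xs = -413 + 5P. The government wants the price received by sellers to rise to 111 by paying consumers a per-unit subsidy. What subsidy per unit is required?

At a seller price of 111, quantity supplied is -413 + 5·111 = 142.
Buyers absorb 142 only when they pay Pb with 308 − 2·Pb = 142, i.e. Pb = 83.
s = Ps − Pb = 111 − 83 = 28.

Required subsidy s = 28 per unit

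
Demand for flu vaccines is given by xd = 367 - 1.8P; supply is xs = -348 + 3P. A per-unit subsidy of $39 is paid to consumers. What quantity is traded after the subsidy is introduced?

Pre-subsidy: 367 - 1.8P = -348 + 3P gives P* = 3575/24, x* = 98.875.
With the rebate, buyers effectively pay Pb = Ps − 39, where Ps is the price sellers receive.
Demand in terms of Ps becomes xd = 367 − 1.8(Ps − 39) = 437.2 - 1.8Ps. Setting this equal to supply: 437.2 - 1.8Ps = -348 + 3Ps, so Ps = 1963/12.
Buyers pay Pb = 1963/12 − 39 = 1495/12; x' = -348 + 3·(1963/12) = 142.75.

x' = 142.75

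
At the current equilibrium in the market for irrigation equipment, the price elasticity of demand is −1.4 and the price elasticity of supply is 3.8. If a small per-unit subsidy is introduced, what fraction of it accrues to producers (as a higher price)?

Producer share = 7/26

For a small subsidy around the equilibrium, the benefit split depends on the relative slopes, which at a point are proportional to the elasticities.
Buyer share = εs/(εs + |εd|) = 3.8/(3.8 + 1.4) = 19/26; seller share = |εd|/(εs + |εd|) = 7/26.
So producers capture 7/26 of the subsidy.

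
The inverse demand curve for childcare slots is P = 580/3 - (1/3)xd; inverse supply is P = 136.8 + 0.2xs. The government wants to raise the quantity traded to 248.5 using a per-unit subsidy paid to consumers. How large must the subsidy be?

Required subsidy s = 76 per unit

At x = 248.5, from the demand curve buyers pay Pb = 580/3 − (1/3)·248.5 = 110.5; from the supply curve sellers need Ps = 136.8 + 0.2·248.5 = 186.5.
The subsidy must fill the gap: s = Ps − Pb = 186.5 − 110.5 = 76.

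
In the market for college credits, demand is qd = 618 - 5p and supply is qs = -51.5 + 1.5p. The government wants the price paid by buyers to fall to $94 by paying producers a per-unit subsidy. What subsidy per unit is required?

Required subsidy s = $39 per unit

At a buyer price of 94, quantity demanded is 618 − 5·94 = 148.
Sellers supply 148 only when they receive ps with -51.5 + 1.5·ps = 148, i.e. ps = 133.
s = ps − pb = 133 − 94 = 39.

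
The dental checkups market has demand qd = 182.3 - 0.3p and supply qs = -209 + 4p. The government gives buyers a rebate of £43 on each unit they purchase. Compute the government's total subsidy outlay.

Government cost = £7181

Pre-subsidy: 182.3 - 0.3p = -209 + 4p gives p* = 91, q* = 155.
With the rebate, buyers effectively pay pb = ps − 43, where ps is the price sellers receive.
Demand in terms of ps becomes qd = 182.3 − 0.3(ps − 43) = 195.2 - 0.3ps. Setting this equal to supply: 195.2 - 0.3ps = -209 + 4ps, so ps = 94.
Buyers pay pb = 94 − 43 = 51; q' = -209 + 4·94 = 167.
Government outlay = subsidy × quantity = 43 × 167 = 7181.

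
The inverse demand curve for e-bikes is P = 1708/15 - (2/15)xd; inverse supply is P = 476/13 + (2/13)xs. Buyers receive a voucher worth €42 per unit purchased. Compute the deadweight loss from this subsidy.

Deadweight loss = €3071.25

Pre-subsidy: 1708/15 - (2/15)x = 476/13 + (2/13)x gives x* = 269 and P* = 78.
With the rebate, buyers effectively pay Pb = Ps − 42, where Ps is the price sellers receive.
On the curves, Pb = 1708/15 - (2/15)x and Ps = 476/13 + (2/13)x; the wedge Ps − Pb = 42 gives 476/13 + (2/13)x − (1708/15 - (2/15)x) = 42, so x' = 415.25.
Then Pb = 1708/15 − (2/15)·415.25 = 58.5 and Ps = 476/13 + (2/13)·415.25 = 100.5.
The subsidy expands output by 415.25 − 269 = 146.25 past the efficient level; on those units the gap between marginal cost and willingness to pay runs from 0 up to 42.
DWL = ½ × 42 × 146.25 = 3071.25.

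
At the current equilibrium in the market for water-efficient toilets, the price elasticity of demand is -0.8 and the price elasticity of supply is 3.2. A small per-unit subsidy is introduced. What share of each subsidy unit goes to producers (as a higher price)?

Producer share = 0.2

For a small subsidy around the equilibrium, the benefit split depends on the relative slopes, which at a point are proportional to the elasticities.
Buyer share = εs/(εs + |εd|) = 3.2/(3.2 + 0.8) = 0.8; seller share = |εd|/(εs + |εd|) = 0.2.
So producers capture 0.2 of the subsidy.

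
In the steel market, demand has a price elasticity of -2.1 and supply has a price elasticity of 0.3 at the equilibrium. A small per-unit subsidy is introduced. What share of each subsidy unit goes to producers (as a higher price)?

For a small subsidy around the equilibrium, the benefit split depends on the relative slopes, which at a point are proportional to the elasticities.
Buyer share = εs/(εs + |εd|) = 0.3/(0.3 + 2.1) = 0.125; seller share = |εd|/(εs + |εd|) = 0.875.
So producers capture 0.875 of the subsidy.

Producer share = 0.875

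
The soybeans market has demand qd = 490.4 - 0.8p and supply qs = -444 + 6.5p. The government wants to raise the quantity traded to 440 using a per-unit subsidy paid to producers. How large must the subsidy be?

Required subsidy s = 73 per unit

At q = 440, invert demand for the buyer price: pb = (490.4 − 440)/0.8 = 63; invert supply for the seller price: ps = (440 − (-444))/6.5 = 136.
The subsidy must fill the gap: s = ps − pb = 136 − 63 = 73.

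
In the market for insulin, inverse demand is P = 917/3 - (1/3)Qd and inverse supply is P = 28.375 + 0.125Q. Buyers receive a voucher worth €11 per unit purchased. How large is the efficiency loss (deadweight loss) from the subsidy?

Pre-subsidy: 917/3 - (1/3)Q = 28.375 + 0.125Q gives Q* = 605 and P* = 104.
With the rebate, buyers effectively pay Pb = Ps − 11, where Ps is the price sellers receive.
On the curves, Pb = 917/3 - (1/3)Q and Ps = 28.375 + 0.125Q; the wedge Ps − Pb = 11 gives 28.375 + 0.125Q − (917/3 - (1/3)Q) = 11, so Q' = 629.
Then Pb = 917/3 − (1/3)·629 = 96 and Ps = 28.375 + 0.125·629 = 107.
The subsidy expands output by 629 − 605 = 24 past the efficient level; on those units the gap between marginal cost and willingness to pay runs from 0 up to 11.
DWL = ½ × 11 × 24 = 132.

Deadweight loss = €132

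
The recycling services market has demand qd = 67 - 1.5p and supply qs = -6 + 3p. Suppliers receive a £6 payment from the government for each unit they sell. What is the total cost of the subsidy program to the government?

Government cost = £292

Pre-subsidy: 67 - 1.5p = -6 + 3p gives p* = 146/9, q* = 128/3.
With the subsidy, sellers receive ps = pb + 6 for each unit, where pb is the price buyers pay.
Supply in terms of pb becomes qs = -6 + 3(pb + 6) = 12 + 3pb. Setting this equal to demand: 67 - 1.5pb = 12 + 3pb, so pb = 110/9.
Sellers receive ps = 110/9 + 6 = 164/9; q' = 67 − 1.5·(110/9) = 146/3.
Government outlay = subsidy × quantity = 6 × 146/3 = 292.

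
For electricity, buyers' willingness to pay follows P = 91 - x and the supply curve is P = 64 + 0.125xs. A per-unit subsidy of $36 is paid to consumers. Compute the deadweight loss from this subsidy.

Pre-subsidy: 91 - x = 64 + 0.125x gives x* = 24 and P* = 67.
With the rebate, buyers effectively pay Pb = Ps − 36, where Ps is the price sellers receive.
On the curves, Pb = 91 - x and Ps = 64 + 0.125x; the wedge Ps − Pb = 36 gives 64 + 0.125x − (91 - x) = 36, so x' = 56.
Then Pb = 91 − 1·56 = 35 and Ps = 64 + 0.125·56 = 71.
The subsidy expands output by 56 − 24 = 32 past the efficient level; on those units the gap between marginal cost and willingness to pay runs from 0 up to 36.
DWL = ½ × 36 × 32 = 576.

Deadweight loss = $576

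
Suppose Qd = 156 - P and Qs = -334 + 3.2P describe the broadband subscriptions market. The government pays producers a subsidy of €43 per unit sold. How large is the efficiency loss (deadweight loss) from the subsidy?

Deadweight loss = 14792/21

Pre-subsidy: 156 - P = -334 + 3.2P gives P* = 350/3, Q* = 118/3.
With the subsidy, sellers receive Ps = Pb + 43 for each unit, where Pb is the price buyers pay.
Supply in terms of Pb becomes Qs = -334 + 3.2(Pb + 43) = -196.4 + 3.2Pb. Setting this equal to demand: 156 - Pb = -196.4 + 3.2Pb, so Pb = 1762/21.
Sellers receive Ps = 1762/21 + 43 = 2665/21; Q' = 156 − 1·(1762/21) = 1514/21.
The subsidy expands output by 1514/21 − 118/3 = 688/21 past the efficient level; on those units the gap between marginal cost and willingness to pay runs from 0 up to 43.
DWL = ½ × 43 × 688/21 = 14792/21.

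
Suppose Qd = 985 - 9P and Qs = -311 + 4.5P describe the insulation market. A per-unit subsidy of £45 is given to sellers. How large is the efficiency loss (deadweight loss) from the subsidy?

Pre-subsidy: 985 - 9P = -311 + 4.5P gives P* = 96, Q* = 121.
With the subsidy, sellers receive Ps = Pb + 45 for each unit, where Pb is the price buyers pay.
Supply in terms of Pb becomes Qs = -311 + 4.5(Pb + 45) = -108.5 + 4.5Pb. Setting this equal to demand: 985 - 9Pb = -108.5 + 4.5Pb, so Pb = 81.
Sellers receive Ps = 81 + 45 = 126; Q' = 985 − 9·81 = 256.
The subsidy expands output by 256 − 121 = 135 past the efficient level; on those units the gap between marginal cost and willingness to pay runs from 0 up to 45.
DWL = ½ × 45 × 135 = 3037.5.

Deadweight loss = £3037.5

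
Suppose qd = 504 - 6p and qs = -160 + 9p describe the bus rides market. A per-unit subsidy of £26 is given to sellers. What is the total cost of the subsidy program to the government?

Pre-subsidy: 504 - 6p = -160 + 9p gives p* = 664/15, q* = 238.4.
With the subsidy, sellers receive ps = pb + 26 for each unit, where pb is the price buyers pay.
Supply in terms of pb becomes qs = -160 + 9(pb + 26) = 74 + 9pb. Setting this equal to demand: 504 - 6pb = 74 + 9pb, so pb = 86/3.
Sellers receive ps = 86/3 + 26 = 164/3; q' = 504 − 6·(86/3) = 332.
Government outlay = subsidy × quantity = 26 × 332 = 8632.

Government cost = £8632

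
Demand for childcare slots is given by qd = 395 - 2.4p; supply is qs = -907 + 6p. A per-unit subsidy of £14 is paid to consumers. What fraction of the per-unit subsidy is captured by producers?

Producer share = 2/7

Pre-subsidy: 395 - 2.4p = -907 + 6p gives p* = 155, q* = 23.
With the rebate, buyers effectively pay pb = ps − 14, where ps is the price sellers receive.
Demand in terms of ps becomes qd = 395 − 2.4(ps − 14) = 428.6 - 2.4ps. Setting this equal to supply: 428.6 - 2.4ps = -907 + 6ps, so ps = 159.
Buyers pay pb = 159 − 14 = 145; q' = -907 + 6·159 = 47.
Buyers' price falls by p* − pb = 155 − 145 = 10; sellers' price rises by ps − p* = 159 − 155 = 4.
So producers capture 4/14 = 2/7 of each unit of subsidy.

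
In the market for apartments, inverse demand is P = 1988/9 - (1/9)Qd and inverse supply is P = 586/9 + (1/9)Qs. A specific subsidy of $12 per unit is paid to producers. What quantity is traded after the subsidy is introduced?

Pre-subsidy: 1988/9 - (1/9)Q = 586/9 + (1/9)Q gives Q* = 701 and P* = 143.
With the subsidy, sellers receive Ps = Pb + 12 for each unit, where Pb is the price buyers pay.
On the curves, Pb = 1988/9 - (1/9)Q and Ps = 586/9 + (1/9)Q; the wedge Ps − Pb = 12 gives 586/9 + (1/9)Q − (1988/9 - (1/9)Q) = 12, so Q' = 755.
Then Pb = 1988/9 − (1/9)·755 = 137 and Ps = 586/9 + (1/9)·755 = 149.

Q' = 755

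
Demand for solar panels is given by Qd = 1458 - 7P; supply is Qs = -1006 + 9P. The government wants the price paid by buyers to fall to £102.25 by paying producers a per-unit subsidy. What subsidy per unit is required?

Required subsidy s = £92 per unit

At a buyer price of 102.25, quantity demanded is 1458 − 7·102.25 = 742.25.
Sellers supply 742.25 only when they receive Ps with -1006 + 9·Ps = 742.25, i.e. Ps = 194.25.
s = Ps − Pb = 194.25 − 102.25 = 92.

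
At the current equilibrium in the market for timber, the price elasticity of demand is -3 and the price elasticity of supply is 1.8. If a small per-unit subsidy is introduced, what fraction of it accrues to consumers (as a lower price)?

Consumer share = 0.375

For a small subsidy around the equilibrium, the benefit split depends on the relative slopes, which at a point are proportional to the elasticities.
Buyer share = εs/(εs + |εd|) = 1.8/(1.8 + 3) = 0.375; seller share = |εd|/(εs + |εd|) = 0.625.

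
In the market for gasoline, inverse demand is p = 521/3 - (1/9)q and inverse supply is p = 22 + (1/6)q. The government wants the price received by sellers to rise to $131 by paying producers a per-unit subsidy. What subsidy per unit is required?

At a seller price of 131, quantity supplied is -132 + 6·131 = 654.
Buyers absorb 654 only when they pay pb = 521/3 − (1/9)·654 = 101.
s = ps − pb = 131 − 101 = 30.

Required subsidy s = $30 per unit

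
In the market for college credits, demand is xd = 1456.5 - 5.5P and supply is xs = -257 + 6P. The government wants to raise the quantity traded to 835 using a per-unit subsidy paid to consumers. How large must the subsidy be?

At x = 835, invert demand for the buyer price: Pb = (1456.5 − 835)/5.5 = 113; invert supply for the seller price: Ps = (835 − (-257))/6 = 182.
The subsidy must fill the gap: s = Ps − Pb = 182 − 113 = 69.

Required subsidy s = 69 per unit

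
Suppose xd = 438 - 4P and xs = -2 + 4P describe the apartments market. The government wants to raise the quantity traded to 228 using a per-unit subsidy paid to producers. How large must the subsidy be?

At x = 228, invert demand for the buyer price: Pb = (438 − 228)/4 = 52.5; invert supply for the seller price: Ps = (228 − (-2))/4 = 57.5.
The subsidy must fill the gap: s = Ps − Pb = 57.5 − 52.5 = 5.

Required subsidy s = 5 per unit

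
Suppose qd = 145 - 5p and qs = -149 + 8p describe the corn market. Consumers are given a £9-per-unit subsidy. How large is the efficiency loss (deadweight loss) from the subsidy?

Pre-subsidy: 145 - 5p = -149 + 8p gives p* = 294/13, q* = 415/13.
With the rebate, buyers effectively pay pb = ps − 9, where ps is the price sellers receive.
Demand in terms of ps becomes qd = 145 − 5(ps − 9) = 190 - 5ps. Setting this equal to supply: 190 - 5ps = -149 + 8ps, so ps = 339/13.
Buyers pay pb = 339/13 − 9 = 222/13; q' = -149 + 8·(339/13) = 775/13.
The subsidy expands output by 775/13 − 415/13 = 360/13 past the efficient level; on those units the gap between marginal cost and willingness to pay runs from 0 up to 9.
DWL = ½ × 9 × 360/13 = 1620/13.

Deadweight loss = 1620/13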